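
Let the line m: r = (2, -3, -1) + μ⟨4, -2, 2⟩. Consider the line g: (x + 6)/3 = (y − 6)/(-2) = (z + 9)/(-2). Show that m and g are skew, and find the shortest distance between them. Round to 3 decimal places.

4.801

g has direction (3, -2, -2) through (-6, 6, -9).
Common perpendicular direction n = (4, -2, 2) × (3, -2, -2) = (8, 14, -2).
With w = (-6, 6, -9) − (2, -3, -1) = (-8, 9, -8), w · n = 78.
Since n ≠ 0 the lines are not parallel, and w · n = 78 ≠ 0 so they do not intersect; hence they are skew.
Distance = |w · n| / |n| = |78| / √264 ≈ 4.801.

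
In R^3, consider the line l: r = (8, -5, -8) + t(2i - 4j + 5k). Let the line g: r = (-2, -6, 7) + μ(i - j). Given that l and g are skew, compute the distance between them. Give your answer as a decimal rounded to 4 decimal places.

3.4021

Common perpendicular direction n = (2, -4, 5) × (1, -1, 0) = (5, 5, 2).
With w = (-2, -6, 7) − (8, -5, -8) = (-10, -1, 15), w · n = -25.
Distance = |w · n| / |n| = |-25| / √54 ≈ 3.4021.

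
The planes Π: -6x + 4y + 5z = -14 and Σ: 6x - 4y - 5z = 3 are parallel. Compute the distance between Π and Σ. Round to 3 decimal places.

1.254

Rescale Σ by 1/(-1): -6x + 4y + 5z = -3. Then distance = |-14 − (-3)| / √77 ≈ 1.254.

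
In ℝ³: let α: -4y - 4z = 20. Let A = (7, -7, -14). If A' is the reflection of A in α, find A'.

λ = (n·A − d)/|n|² = (84 − 20)/32 = 2.
Reflection = A − 2λn = (7, -7, -14) − 4·(0, -4, -4) = (7, 9, 2).

(7, 9, 2)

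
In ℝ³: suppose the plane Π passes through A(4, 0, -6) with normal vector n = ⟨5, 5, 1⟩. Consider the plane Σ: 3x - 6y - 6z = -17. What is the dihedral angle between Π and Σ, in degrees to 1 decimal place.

Π: n·r = n·A gives 5x + 5y + z = 14.
cos θ = |n₁·n₂| / (|n₁||n₂|) = |-21| / (√51 · √81).
θ = arccos(0.32673) ≈ 70.9°.

70.9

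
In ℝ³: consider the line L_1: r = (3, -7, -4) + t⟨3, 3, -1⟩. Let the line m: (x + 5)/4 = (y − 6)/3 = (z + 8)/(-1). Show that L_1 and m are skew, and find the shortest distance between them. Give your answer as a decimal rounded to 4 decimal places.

0.3162

m has direction (4, 3, -1) through (-5, 6, -8).
Common perpendicular direction n = (3, 3, -1) × (4, 3, -1) = (0, -1, -3).
With w = (-5, 6, -8) − (3, -7, -4) = (-8, 13, -4), w · n = -1.
Since n ≠ 0 the lines are not parallel, and w · n = -1 ≠ 0 so they do not intersect; hence they are skew.
Distance = |w · n| / |n| = |-1| / √10 ≈ 0.3162.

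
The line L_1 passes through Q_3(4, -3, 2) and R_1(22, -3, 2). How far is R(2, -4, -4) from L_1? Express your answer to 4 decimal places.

6.0828

A direction vector for L_1 is R_1 − Q_3 = (18, 0, 0).
Taking (4, -3, 2) on L_1 with direction v = (18, 0, 0): w = R − (4, -3, 2) = (-2, -1, -6), and w × v = (0, -108, 18).
Distance = |w × v| / |v| = √11988 / √324 ≈ 6.0828.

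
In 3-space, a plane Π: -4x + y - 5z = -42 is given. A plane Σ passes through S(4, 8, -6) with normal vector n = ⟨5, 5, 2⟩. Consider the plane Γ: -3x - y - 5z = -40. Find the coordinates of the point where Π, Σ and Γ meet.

Σ: n·r = n·S gives 5x + 5y + 2z = 48.
Solving the 3×3 linear system -4x + y - 5z = -42, 5x + 5y + 2z = 48, -3x - y - 5z = -40 (e.g. by elimination or Cramer's rule, determinant = 61) gives (6, 2, 4).

(6, 2, 4)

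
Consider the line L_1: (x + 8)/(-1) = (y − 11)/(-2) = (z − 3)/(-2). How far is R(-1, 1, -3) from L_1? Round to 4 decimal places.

10.7497

L_1 has direction (-1, -2, -2) through (-8, 11, 3).
Taking (-8, 11, 3) on L_1 with direction v = (-1, -2, -2): w = R − (-8, 11, 3) = (7, -10, -6), and w × v = (8, 20, -24).
Distance = |w × v| / |v| = √1040 / √9 ≈ 10.7497.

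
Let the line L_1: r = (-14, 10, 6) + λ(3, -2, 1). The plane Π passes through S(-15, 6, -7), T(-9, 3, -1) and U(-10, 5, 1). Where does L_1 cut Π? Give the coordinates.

ST = (6, -3, 6), SU = (5, -1, 8); a normal to Π is ST × SU = (-18, -18, 9).
Using S: Π has equation -18x - 18y + 9z = 99.
Substitute r = (-14, 10, 6) + t(3, -2, 1) into the plane: 126 + (-9)t = 99, so t = 3.
Intersection: (-14, 10, 6) + 3·(3, -2, 1) = (-5, 4, 9).

(-5, 4, 9)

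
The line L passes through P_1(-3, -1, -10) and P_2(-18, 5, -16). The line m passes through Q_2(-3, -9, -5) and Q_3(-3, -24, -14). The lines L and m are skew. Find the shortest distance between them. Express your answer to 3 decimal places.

A direction vector for L is P_2 − P_1 = (-15, 6, -6).
A direction vector for m is Q_3 − Q_2 = (0, -15, -9).
Common perpendicular direction n = (-15, 6, -6) × (0, -15, -9) = (-144, -135, 225).
With w = (-3, -9, -5) − (-3, -1, -10) = (0, -8, 5), w · n = 2205.
Distance = |w · n| / |n| = |2205| / √89586 ≈ 7.367.

7.367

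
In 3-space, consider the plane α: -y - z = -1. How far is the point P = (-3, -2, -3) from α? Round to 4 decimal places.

4.2426

n·P − d = (0)·(-3) + (-1)·(-2) + (-1)·(-3) − (-1) = 6; |n| = √2.
Distance = |6| / √2 = 6/√2 ≈ 4.2426.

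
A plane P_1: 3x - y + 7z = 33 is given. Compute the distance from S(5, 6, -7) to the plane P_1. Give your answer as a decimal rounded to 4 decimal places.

9.5038

n·S − d = (3)·(5) + (-1)·(6) + (7)·(-7) − 33 = -73; |n| = √59.
Distance = |-73| / √59 = 73/√59 ≈ 9.5038.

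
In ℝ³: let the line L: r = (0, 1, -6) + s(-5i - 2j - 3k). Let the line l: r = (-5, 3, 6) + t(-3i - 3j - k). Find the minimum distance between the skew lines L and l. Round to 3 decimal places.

Common perpendicular direction n = (-5, -2, -3) × (-3, -3, -1) = (-7, 4, 9).
With w = (-5, 3, 6) − (0, 1, -6) = (-5, 2, 12), w · n = 151.
Distance = |w · n| / |n| = |151| / √146 ≈ 12.497.

12.497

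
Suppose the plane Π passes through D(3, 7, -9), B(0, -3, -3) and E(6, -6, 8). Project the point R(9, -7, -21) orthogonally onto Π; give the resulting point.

DB = (-3, -10, 6), DE = (3, -13, 17); a normal to Π is DB × DE = (-92, 69, 69).
Using D: Π has equation -92x + 69y + 69z = -414.
Foot = R − λn with λ = (n·R − d)/|n|² = (-2760 − (-414))/17986 = -3/23.
Foot = (9, -7, -21) − (-3/23)·(-92, 69, 69) = (-3, 2, -12).

(-3, 2, -12)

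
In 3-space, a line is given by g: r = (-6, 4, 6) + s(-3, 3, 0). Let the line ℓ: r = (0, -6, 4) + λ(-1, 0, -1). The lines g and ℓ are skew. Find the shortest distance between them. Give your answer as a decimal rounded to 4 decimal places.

Common perpendicular direction n = (-3, 3, 0) × (-1, 0, -1) = (-3, -3, 3).
With w = (0, -6, 4) − (-6, 4, 6) = (6, -10, -2), w · n = 6.
Distance = |w · n| / |n| = |6| / √27 ≈ 1.1547.

1.1547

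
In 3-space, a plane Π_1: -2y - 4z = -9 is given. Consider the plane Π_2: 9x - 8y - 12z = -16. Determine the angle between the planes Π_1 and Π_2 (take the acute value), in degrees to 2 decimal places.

cos θ = |n₁·n₂| / (|n₁||n₂|) = |64| / (√20 · √289).
θ = arccos(0.84181) ≈ 32.67°.

32.67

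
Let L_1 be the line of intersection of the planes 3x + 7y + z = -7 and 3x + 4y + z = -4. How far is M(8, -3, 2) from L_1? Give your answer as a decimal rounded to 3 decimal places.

8.462

Direction of L_1: (3, 7, 1) × (3, 4, 1) = (3, 0, -9).
A point on L_1: solving the two plane equations with x = -2 gives (-2, -1, 6).
Taking (-2, -1, 6) on L_1 with direction v = (3, 0, -9): w = M − (-2, -1, 6) = (10, -2, -4), and w × v = (18, 78, 6).
Distance = |w × v| / |v| = √6444 / √90 ≈ 8.462.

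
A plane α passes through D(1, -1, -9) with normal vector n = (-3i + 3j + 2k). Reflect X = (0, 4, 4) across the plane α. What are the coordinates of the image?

(12, -8, -4)

α: n·r = n·D gives -3x + 3y + 2z = -24.
λ = (n·X − d)/|n|² = (20 − (-24))/22 = 2.
Reflection = X − 2λn = (0, 4, 4) − 4·(-3, 3, 2) = (12, -8, -4).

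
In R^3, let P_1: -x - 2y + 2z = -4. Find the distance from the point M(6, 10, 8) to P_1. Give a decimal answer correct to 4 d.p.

2.0000

n·M − d = (-1)·(6) + (-2)·(10) + (2)·(8) − (-4) = -6; |n| = √9.
Distance = |-6| / √9 = 6/√9 ≈ 2.0000.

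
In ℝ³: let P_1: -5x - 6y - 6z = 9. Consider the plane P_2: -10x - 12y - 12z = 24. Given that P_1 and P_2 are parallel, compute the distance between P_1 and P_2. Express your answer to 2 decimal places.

Rescale P_2 by 1/2: -5x - 6y - 6z = 12. Then distance = |9 − 12| / √97 ≈ 0.30.

0.30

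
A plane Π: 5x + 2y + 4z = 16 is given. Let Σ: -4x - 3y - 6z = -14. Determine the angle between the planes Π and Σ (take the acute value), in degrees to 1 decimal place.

17.4

cos θ = |n₁·n₂| / (|n₁||n₂|) = |-50| / (√45 · √61).
θ = arccos(0.95433) ≈ 17.4°.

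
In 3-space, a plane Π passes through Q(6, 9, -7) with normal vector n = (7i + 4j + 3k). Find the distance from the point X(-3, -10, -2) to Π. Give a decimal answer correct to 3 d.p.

Π: n·r = n·Q gives 7x + 4y + 3z = 57.
n·X − d = (7)·(-3) + (4)·(-10) + (3)·(-2) − 57 = -124; |n| = √74.
Distance = |-124| / √74 = 124/√74 ≈ 14.415.

14.415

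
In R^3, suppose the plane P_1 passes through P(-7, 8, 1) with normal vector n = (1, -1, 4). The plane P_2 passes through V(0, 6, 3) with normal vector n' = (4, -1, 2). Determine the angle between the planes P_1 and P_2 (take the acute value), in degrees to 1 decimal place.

48.0

P_1: n·r = n·P gives x - y + 4z = -11.
P_2: n'·r = n'·V gives 4x - y + 2z = 0.
cos θ = |n₁·n₂| / (|n₁||n₂|) = |13| / (√18 · √21).
θ = arccos(0.66865) ≈ 48.0°.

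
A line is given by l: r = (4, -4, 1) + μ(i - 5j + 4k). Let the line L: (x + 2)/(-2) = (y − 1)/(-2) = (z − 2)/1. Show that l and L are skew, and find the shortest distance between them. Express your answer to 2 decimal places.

4.90

L has direction (-2, -2, 1) through (-2, 1, 2).
Common perpendicular direction n = (1, -5, 4) × (-2, -2, 1) = (3, -9, -12).
With w = (-2, 1, 2) − (4, -4, 1) = (-6, 5, 1), w · n = -75.
Since n ≠ 0 the lines are not parallel, and w · n = -75 ≠ 0 so they do not intersect; hence they are skew.
Distance = |w · n| / |n| = |-75| / √234 ≈ 4.90.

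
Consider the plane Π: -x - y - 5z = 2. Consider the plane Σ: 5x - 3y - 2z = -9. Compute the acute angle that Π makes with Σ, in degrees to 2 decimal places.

75.54

cos θ = |n₁·n₂| / (|n₁||n₂|) = |8| / (√27 · √38).
θ = arccos(0.24976) ≈ 75.54°.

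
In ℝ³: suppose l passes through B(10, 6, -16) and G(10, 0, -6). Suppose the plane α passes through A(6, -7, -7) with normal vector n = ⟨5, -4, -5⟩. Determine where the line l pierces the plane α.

A direction vector for l is G − B = (0, -6, 10).
α: n·r = n·A gives 5x - 4y - 5z = 93.
Substitute r = (10, 6, -16) + t(0, -6, 10) into the plane: 106 + (-26)t = 93, so t = 1/2.
Intersection: (10, 6, -16) + (1/2)·(0, -6, 10) = (10, 3, -11).

(10, 3, -11)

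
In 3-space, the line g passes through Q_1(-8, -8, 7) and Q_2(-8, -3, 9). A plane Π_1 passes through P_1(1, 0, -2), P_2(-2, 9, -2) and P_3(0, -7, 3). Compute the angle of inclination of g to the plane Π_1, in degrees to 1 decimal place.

26.5

A direction vector for g is Q_2 − Q_1 = (0, 5, 2).
P_1P_2 = (-3, 9, 0), P_1P_3 = (-1, -7, 5); a normal to Π_1 is P_1P_2 × P_1P_3 = (45, 15, 30).
Using P_1: Π_1 has equation 45x + 15y + 30z = -15.
sin θ = |n·v| / (|n||v|) = |135| / (√3150 · √29) = 0.44666.
θ ≈ 26.5°.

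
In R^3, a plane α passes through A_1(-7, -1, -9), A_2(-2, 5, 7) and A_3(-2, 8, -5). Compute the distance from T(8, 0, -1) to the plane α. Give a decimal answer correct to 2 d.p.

12.00

A_1A_2 = (5, 6, 16), A_1A_3 = (5, 9, 4); a normal to α is A_1A_2 × A_1A_3 = (-120, 60, 15).
Using A_1: α has equation -120x + 60y + 15z = 645.
n·T − d = (-120)·(8) + (60)·(0) + (15)·(-1) − 645 = -1620; |n| = √18225.
Distance = |-1620| / √18225 = 1620/√18225 ≈ 12.00.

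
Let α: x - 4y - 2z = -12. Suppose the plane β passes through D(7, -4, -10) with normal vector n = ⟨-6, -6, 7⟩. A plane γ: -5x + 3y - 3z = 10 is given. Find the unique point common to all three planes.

(4, 6, -4)

β: n·r = n·D gives -6x - 6y + 7z = -88.
Solving the 3×3 linear system x - 4y - 2z = -12, -6x - 6y + 7z = -88, -5x + 3y - 3z = 10 (e.g. by elimination or Cramer's rule, determinant = 305) gives (4, 6, -4).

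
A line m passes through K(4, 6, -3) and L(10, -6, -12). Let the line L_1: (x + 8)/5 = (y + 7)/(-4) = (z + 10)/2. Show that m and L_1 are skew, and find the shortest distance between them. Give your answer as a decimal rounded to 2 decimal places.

A direction vector for m is L − K = (6, -12, -9).
L_1 has direction (5, -4, 2) through (-8, -7, -10).
Common perpendicular direction n = (6, -12, -9) × (5, -4, 2) = (-60, -57, 36).
With w = (-8, -7, -10) − (4, 6, -3) = (-12, -13, -7), w · n = 1209.
Since n ≠ 0 the lines are not parallel, and w · n = 1209 ≠ 0 so they do not intersect; hence they are skew.
Distance = |w · n| / |n| = |1209| / √8145 ≈ 13.40.

13.40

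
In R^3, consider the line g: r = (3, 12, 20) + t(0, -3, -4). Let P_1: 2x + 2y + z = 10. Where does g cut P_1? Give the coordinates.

Substitute r = (3, 12, 20) + t(0, -3, -4) into the plane: 50 + (-10)t = 10, so t = 4.
Intersection: (3, 12, 20) + 4·(0, -3, -4) = (3, 0, 4).

(3, 0, 4)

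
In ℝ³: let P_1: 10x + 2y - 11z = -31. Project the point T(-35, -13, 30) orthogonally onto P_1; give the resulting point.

Foot = T − λn with λ = (n·T − d)/|n|² = (-706 − (-31))/225 = -3.
Foot = (-35, -13, 30) − (-3)·(10, 2, -11) = (-5, -7, -3).

(-5, -7, -3)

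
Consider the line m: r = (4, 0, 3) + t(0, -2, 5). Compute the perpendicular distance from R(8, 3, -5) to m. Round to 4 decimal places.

Taking (4, 0, 3) on m with direction v = (0, -2, 5): w = R − (4, 0, 3) = (4, 3, -8), and w × v = (-1, -20, -8).
Distance = |w × v| / |v| = √465 / √29 ≈ 4.0043.

4.0043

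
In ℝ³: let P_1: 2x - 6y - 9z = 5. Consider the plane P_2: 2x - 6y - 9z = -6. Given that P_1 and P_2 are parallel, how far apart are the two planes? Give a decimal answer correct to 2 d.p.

Same normal n = (2, -6, -9) with |n| = √121; distance = |5 − (-6)| / |n| = 11/√121 ≈ 1.00.

1.00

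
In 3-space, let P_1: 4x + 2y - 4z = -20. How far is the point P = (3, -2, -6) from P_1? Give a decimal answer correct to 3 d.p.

n·P − d = (4)·(3) + (2)·(-2) + (-4)·(-6) − (-20) = 52; |n| = √36.
Distance = |52| / √36 = 52/√36 ≈ 8.667.

8.667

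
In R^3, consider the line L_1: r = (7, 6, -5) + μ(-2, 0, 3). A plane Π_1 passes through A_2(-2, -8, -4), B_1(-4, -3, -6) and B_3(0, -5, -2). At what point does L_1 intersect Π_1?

(3, 6, 1)

A_2B_1 = (-2, 5, -2), A_2B_3 = (2, 3, 2); a normal to Π_1 is A_2B_1 × A_2B_3 = (16, 0, -16).
Using A_2: Π_1 has equation 16x - 16z = 32.
Substitute r = (7, 6, -5) + t(-2, 0, 3) into the plane: 192 + (-80)t = 32, so t = 2.
Intersection: (7, 6, -5) + 2·(-2, 0, 3) = (3, 6, 1).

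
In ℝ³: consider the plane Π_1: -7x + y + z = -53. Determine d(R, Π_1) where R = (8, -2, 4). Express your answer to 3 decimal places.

n·R − d = (-7)·(8) + (1)·(-2) + (1)·(4) − (-53) = -1; |n| = √51.
Distance = |-1| / √51 = 1/√51 ≈ 0.140.

0.140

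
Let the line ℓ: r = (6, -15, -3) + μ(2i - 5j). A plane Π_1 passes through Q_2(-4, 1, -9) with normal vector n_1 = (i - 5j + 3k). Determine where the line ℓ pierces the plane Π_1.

Π_1: n_1·r = n_1·Q_2 gives x - 5y + 3z = -36.
Substitute r = (6, -15, -3) + t(2, -5, 0) into the plane: 72 + 27t = -36, so t = -4.
Intersection: (6, -15, -3) + (-4)·(2, -5, 0) = (-2, 5, -3).

(-2, 5, -3)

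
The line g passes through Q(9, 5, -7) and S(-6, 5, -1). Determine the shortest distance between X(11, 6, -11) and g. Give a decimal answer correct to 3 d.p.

A direction vector for g is S − Q = (-15, 0, 6).
Taking (9, 5, -7) on g with direction v = (-15, 0, 6): w = X − (9, 5, -7) = (2, 1, -4), and w × v = (6, 48, 15).
Distance = |w × v| / |v| = √2565 / √261 ≈ 3.135.

3.135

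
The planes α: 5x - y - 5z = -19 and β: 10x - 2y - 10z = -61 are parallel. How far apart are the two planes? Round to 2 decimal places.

Rescale β by 1/2: 5x - y - 5z = -61/2. Then distance = |-19 − (-61/2)| / √51 ≈ 1.61.

1.61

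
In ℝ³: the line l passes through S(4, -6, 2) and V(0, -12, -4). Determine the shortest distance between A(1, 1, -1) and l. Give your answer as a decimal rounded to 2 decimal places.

A direction vector for l is V − S = (-4, -6, -6).
Taking (4, -6, 2) on l with direction v = (-4, -6, -6): w = A − (4, -6, 2) = (-3, 7, -3), and w × v = (-60, -6, 46).
Distance = |w × v| / |v| = √5752 / √88 ≈ 8.08.

8.08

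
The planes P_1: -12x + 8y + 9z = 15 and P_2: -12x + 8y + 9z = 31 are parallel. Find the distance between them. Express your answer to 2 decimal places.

0.94

Same normal n = (-12, 8, 9) with |n| = √289; distance = |15 − 31| / |n| = 16/√289 ≈ 0.94.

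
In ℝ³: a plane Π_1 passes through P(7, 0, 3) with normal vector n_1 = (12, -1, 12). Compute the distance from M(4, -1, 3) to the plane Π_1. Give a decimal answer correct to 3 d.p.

Π_1: n_1·r = n_1·P gives 12x - y + 12z = 120.
n·M − d = (12)·(4) + (-1)·(-1) + (12)·(3) − 120 = -35; |n| = √289.
Distance = |-35| / √289 = 35/√289 ≈ 2.059.

2.059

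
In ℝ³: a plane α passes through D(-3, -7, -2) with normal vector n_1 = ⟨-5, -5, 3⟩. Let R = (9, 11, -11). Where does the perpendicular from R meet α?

(-6, -4, -2)

α: n_1·r = n_1·D gives -5x - 5y + 3z = 44.
Foot = R − λn with λ = (n·R − d)/|n|² = (-133 − 44)/59 = -3.
Foot = (9, 11, -11) − (-3)·(-5, -5, 3) = (-6, -4, -2).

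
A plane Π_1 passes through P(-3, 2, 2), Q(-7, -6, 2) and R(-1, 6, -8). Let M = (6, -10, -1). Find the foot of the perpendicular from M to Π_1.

(-6, -4, -1)

PQ = (-4, -8, 0), PR = (2, 4, -10); a normal to Π_1 is PQ × PR = (80, -40, 0).
Using P: Π_1 has equation 80x - 40y = -320.
Foot = M − λn with λ = (n·M − d)/|n|² = (880 − (-320))/8000 = 3/20.
Foot = (6, -10, -1) − (3/20)·(80, -40, 0) = (-6, -4, -1).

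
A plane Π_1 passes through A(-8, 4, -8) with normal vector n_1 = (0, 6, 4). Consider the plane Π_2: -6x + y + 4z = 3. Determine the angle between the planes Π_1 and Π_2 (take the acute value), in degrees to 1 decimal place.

Π_1: n_1·r = n_1·A gives 6y + 4z = -8.
cos θ = |n₁·n₂| / (|n₁||n₂|) = |22| / (√52 · √53).
θ = arccos(0.41907) ≈ 65.2°.

65.2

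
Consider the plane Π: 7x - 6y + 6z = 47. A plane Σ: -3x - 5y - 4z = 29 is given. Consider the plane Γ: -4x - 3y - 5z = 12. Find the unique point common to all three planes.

Solving the 3×3 linear system 7x - 6y + 6z = 47, -3x - 5y - 4z = 29, -4x - 3y - 5z = 12 (e.g. by elimination or Cramer's rule, determinant = 19) gives (-7, -8, 8).

(-7, -8, 8)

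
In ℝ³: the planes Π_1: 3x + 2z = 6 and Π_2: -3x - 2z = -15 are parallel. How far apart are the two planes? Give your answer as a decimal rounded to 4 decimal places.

Rescale Π_2 by 1/(-1): 3x + 2z = 15. Then distance = |6 − 15| / √13 ≈ 2.4962.

2.4962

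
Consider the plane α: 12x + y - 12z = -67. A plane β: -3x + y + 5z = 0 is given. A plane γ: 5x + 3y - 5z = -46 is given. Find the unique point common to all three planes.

(-9, -7, -4)

Solving the 3×3 linear system 12x + y - 12z = -67, -3x + y + 5z = 0, 5x + 3y - 5z = -46 (e.g. by elimination or Cramer's rule, determinant = -62) gives (-9, -7, -4).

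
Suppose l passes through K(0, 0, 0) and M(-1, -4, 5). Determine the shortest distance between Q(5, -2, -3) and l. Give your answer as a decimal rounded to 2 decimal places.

A direction vector for l is M − K = (-1, -4, 5).
Taking (0, 0, 0) on l with direction v = (-1, -4, 5): w = Q − (0, 0, 0) = (5, -2, -3), and w × v = (-22, -22, -22).
Distance = |w × v| / |v| = √1452 / √42 ≈ 5.88.

5.88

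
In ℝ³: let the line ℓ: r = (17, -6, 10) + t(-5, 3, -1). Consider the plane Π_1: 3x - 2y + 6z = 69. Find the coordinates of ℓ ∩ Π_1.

(7, 0, 8)

Substitute r = (17, -6, 10) + t(-5, 3, -1) into the plane: 123 + (-27)t = 69, so t = 2.
Intersection: (17, -6, 10) + 2·(-5, 3, -1) = (7, 0, 8).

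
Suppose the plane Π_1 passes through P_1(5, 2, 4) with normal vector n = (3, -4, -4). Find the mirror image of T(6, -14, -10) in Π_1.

(-12, 10, 14)

Π_1: n·r = n·P_1 gives 3x - 4y - 4z = -9.
λ = (n·T − d)/|n|² = (114 − (-9))/41 = 3.
Reflection = T − 2λn = (6, -14, -10) − 6·(3, -4, -4) = (-12, 10, 14).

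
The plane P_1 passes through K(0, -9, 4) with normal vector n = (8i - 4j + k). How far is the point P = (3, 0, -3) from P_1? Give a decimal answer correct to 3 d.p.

P_1: n·r = n·K gives 8x - 4y + z = 40.
n·P − d = (8)·(3) + (-4)·(0) + (1)·(-3) − 40 = -19; |n| = √81.
Distance = |-19| / √81 = 19/√81 ≈ 2.111.

2.111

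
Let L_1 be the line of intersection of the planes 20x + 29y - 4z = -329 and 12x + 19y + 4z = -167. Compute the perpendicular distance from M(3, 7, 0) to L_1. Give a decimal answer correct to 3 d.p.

Direction of L_1: (20, 29, -4) × (12, 19, 4) = (192, -128, 32).
A point on L_1: solving the two plane equations with x = -8 gives (-8, -5, 6).
Taking (-8, -5, 6) on L_1 with direction v = (192, -128, 32): w = M − (-8, -5, 6) = (11, 12, -6), and w × v = (-384, -1504, -3712).
Distance = |w × v| / |v| = √16188416 / √54272 ≈ 17.271.

17.271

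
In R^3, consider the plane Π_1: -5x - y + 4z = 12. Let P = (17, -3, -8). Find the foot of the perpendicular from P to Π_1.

Foot = P − λn with λ = (n·P − d)/|n|² = (-114 − 12)/42 = -3.
Foot = (17, -3, -8) − (-3)·(-5, -1, 4) = (2, -6, 4).

(2, -6, 4)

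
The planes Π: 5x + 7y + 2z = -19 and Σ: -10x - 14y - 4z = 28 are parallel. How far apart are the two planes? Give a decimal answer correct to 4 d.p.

0.5661

Rescale Σ by 1/(-2): 5x + 7y + 2z = -14. Then distance = |-19 − (-14)| / √78 ≈ 0.5661.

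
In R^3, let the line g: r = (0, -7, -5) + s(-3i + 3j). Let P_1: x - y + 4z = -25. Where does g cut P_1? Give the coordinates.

(-6, -1, -5)

Substitute r = (0, -7, -5) + t(-3, 3, 0) into the plane: -13 + (-6)t = -25, so t = 2.
Intersection: (0, -7, -5) + 2·(-3, 3, 0) = (-6, -1, -5).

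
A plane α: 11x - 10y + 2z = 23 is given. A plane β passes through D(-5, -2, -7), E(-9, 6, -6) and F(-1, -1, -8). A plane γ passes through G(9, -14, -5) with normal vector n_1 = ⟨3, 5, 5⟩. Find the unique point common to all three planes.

DE = (-4, 8, 1), DF = (4, 1, -1); a normal to β is DE × DF = (-9, 0, -36).
Using D: β has equation -9x - 36z = 297.
γ: n_1·r = n_1·G gives 3x + 5y + 5z = -68.
Solving the 3×3 linear system 11x - 10y + 2z = 23, -9x - 36z = 297, 3x + 5y + 5z = -68 (e.g. by elimination or Cramer's rule, determinant = 2520) gives (-1, -5, -8).

(-1, -5, -8)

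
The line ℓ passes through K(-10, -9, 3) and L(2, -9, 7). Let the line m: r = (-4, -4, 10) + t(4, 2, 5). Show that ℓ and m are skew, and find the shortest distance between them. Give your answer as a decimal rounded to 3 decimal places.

1.970

A direction vector for ℓ is L − K = (12, 0, 4).
Common perpendicular direction n = (12, 0, 4) × (4, 2, 5) = (-8, -44, 24).
With w = (-4, -4, 10) − (-10, -9, 3) = (6, 5, 7), w · n = -100.
Since n ≠ 0 the lines are not parallel, and w · n = -100 ≠ 0 so they do not intersect; hence they are skew.
Distance = |w · n| / |n| = |-100| / √2576 ≈ 1.970.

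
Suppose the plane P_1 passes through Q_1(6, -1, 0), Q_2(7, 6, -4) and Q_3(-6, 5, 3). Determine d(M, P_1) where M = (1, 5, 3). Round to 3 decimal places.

Q_1Q_2 = (1, 7, -4), Q_1Q_3 = (-12, 6, 3); a normal to P_1 is Q_1Q_2 × Q_1Q_3 = (45, 45, 90).
Using Q_1: P_1 has equation 45x + 45y + 90z = 225.
n·M − d = (45)·(1) + (45)·(5) + (90)·(3) − 225 = 315; |n| = √12150.
Distance = |315| / √12150 = 315/√12150 ≈ 2.858.

2.858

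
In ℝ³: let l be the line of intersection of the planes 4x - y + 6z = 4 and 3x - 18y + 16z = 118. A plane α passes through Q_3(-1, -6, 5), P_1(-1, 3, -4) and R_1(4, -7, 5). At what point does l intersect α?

Direction of l: (4, -1, 6) × (3, -18, 16) = (92, -46, -69).
A point on l: solving the two plane equations with x = 10 gives (10, -12, -8).
Q_3P_1 = (0, 9, -9), Q_3R_1 = (5, -1, 0); a normal to α is Q_3P_1 × Q_3R_1 = (-9, -45, -45).
Using Q_3: α has equation -9x - 45y - 45z = 54.
Substitute r = (10, -12, -8) + t(92, -46, -69) into the plane: 810 + 4347t = 54, so t = -4/23.
Intersection: (10, -12, -8) + (-4/23)·(92, -46, -69) = (-6, -4, 4).

(-6, -4, 4)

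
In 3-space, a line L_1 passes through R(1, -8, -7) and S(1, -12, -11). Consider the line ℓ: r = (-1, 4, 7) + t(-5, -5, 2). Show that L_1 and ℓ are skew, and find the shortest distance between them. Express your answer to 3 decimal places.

0.402

A direction vector for L_1 is S − R = (0, -4, -4).
Common perpendicular direction n = (0, -4, -4) × (-5, -5, 2) = (-28, 20, -20).
With w = (-1, 4, 7) − (1, -8, -7) = (-2, 12, 14), w · n = 16.
Since n ≠ 0 the lines are not parallel, and w · n = 16 ≠ 0 so they do not intersect; hence they are skew.
Distance = |w · n| / |n| = |16| / √1584 ≈ 0.402.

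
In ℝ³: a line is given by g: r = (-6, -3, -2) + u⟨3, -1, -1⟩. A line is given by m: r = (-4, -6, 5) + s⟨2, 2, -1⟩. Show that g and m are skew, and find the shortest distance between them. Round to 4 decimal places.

6.8586

Common perpendicular direction n = (3, -1, -1) × (2, 2, -1) = (3, 1, 8).
With w = (-4, -6, 5) − (-6, -3, -2) = (2, -3, 7), w · n = 59.
Since n ≠ 0 the lines are not parallel, and w · n = 59 ≠ 0 so they do not intersect; hence they are skew.
Distance = |w · n| / |n| = |59| / √74 ≈ 6.8586.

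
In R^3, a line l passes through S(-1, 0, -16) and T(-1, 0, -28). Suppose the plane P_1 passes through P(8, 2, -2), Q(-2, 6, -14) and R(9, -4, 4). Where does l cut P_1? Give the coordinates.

A direction vector for l is T − S = (0, 0, -12).
PQ = (-10, 4, -12), PR = (1, -6, 6); a normal to P_1 is PQ × PR = (-48, 48, 56).
Using P: P_1 has equation -48x + 48y + 56z = -400.
Substitute r = (-1, 0, -16) + t(0, 0, -12) into the plane: -848 + (-672)t = -400, so t = -2/3.
Intersection: (-1, 0, -16) + (-2/3)·(0, 0, -12) = (-1, 0, -8).

(-1, 0, -8)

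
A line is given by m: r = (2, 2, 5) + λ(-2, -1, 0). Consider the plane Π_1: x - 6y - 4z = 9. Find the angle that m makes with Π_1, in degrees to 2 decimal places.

sin θ = |n·v| / (|n||v|) = |4| / (√53 · √5) = 0.24572.
θ ≈ 14.22°.

14.22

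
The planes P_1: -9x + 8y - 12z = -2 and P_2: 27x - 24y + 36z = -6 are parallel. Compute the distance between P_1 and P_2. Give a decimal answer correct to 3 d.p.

Rescale P_2 by 1/(-3): -9x + 8y - 12z = 2. Then distance = |-2 − 2| / √289 ≈ 0.235.

0.235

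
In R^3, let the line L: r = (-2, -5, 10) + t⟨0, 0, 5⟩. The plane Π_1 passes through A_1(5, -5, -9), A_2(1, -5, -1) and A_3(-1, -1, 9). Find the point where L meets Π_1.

A_1A_2 = (-4, 0, 8), A_1A_3 = (-6, 4, 18); a normal to Π_1 is A_1A_2 × A_1A_3 = (-32, 24, -16).
Using A_1: Π_1 has equation -32x + 24y - 16z = -136.
Substitute r = (-2, -5, 10) + t(0, 0, 5) into the plane: -216 + (-80)t = -136, so t = -1.
Intersection: (-2, -5, 10) + (-1)·(0, 0, 5) = (-2, -5, 5).

(-2, -5, 5)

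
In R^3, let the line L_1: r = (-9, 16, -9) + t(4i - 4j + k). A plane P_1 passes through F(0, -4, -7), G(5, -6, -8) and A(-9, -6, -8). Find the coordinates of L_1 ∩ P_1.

(7, 0, -5)

FG = (5, -2, -1), FA = (-9, -2, -1); a normal to P_1 is FG × FA = (0, 14, -28).
Using F: P_1 has equation 14y - 28z = 140.
Substitute r = (-9, 16, -9) + t(4, -4, 1) into the plane: 476 + (-84)t = 140, so t = 4.
Intersection: (-9, 16, -9) + 4·(4, -4, 1) = (7, 0, -5).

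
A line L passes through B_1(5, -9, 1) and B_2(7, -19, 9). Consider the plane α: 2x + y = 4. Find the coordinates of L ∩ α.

(4, -4, -3)

A direction vector for L is B_2 − B_1 = (2, -10, 8).
Substitute r = (5, -9, 1) + t(2, -10, 8) into the plane: 1 + (-6)t = 4, so t = -1/2.
Intersection: (5, -9, 1) + (-1/2)·(2, -10, 8) = (4, -4, -3).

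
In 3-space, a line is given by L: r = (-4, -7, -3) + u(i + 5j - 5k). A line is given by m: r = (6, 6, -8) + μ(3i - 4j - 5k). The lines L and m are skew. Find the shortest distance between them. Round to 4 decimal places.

9.7273

Common perpendicular direction n = (1, 5, -5) × (3, -4, -5) = (-45, -10, -19).
With w = (6, 6, -8) − (-4, -7, -3) = (10, 13, -5), w · n = -485.
Distance = |w · n| / |n| = |-485| / √2486 ≈ 9.7273.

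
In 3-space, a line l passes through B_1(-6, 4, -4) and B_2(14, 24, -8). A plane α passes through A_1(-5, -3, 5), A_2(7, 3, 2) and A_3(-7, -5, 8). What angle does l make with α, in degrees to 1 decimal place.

A direction vector for l is B_2 − B_1 = (20, 20, -4).
A_1A_2 = (12, 6, -3), A_1A_3 = (-2, -2, 3); a normal to α is A_1A_2 × A_1A_3 = (12, -30, -12).
Using A_1: α has equation 12x - 30y - 12z = -30.
sin θ = |n·v| / (|n||v|) = |-312| / (√1188 · √816) = 0.31688.
θ ≈ 18.5°.

18.5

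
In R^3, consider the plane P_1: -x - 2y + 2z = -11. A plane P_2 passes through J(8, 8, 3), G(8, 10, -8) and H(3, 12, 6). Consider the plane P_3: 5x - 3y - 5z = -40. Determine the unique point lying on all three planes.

JG = (0, 2, -11), JH = (-5, 4, 3); a normal to P_2 is JG × JH = (50, 55, 10).
Using J: P_2 has equation 50x + 55y + 10z = 870.
Solving the 3×3 linear system -x - 2y + 2z = -11, 50x + 55y + 10z = 870, 5x - 3y - 5z = -40 (e.g. by elimination or Cramer's rule, determinant = -1205) gives (5, 10, 7).

(5, 10, 7)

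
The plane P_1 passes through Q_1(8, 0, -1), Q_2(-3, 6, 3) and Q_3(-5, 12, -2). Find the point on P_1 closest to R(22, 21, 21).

(4, 0, 3)

Q_1Q_2 = (-11, 6, 4), Q_1Q_3 = (-13, 12, -1); a normal to P_1 is Q_1Q_2 × Q_1Q_3 = (-54, -63, -54).
Using Q_1: P_1 has equation -54x - 63y - 54z = -378.
Foot = R − λn with λ = (n·R − d)/|n|² = (-3645 − (-378))/9801 = -1/3.
Foot = (22, 21, 21) − (-1/3)·(-54, -63, -54) = (4, 0, 3).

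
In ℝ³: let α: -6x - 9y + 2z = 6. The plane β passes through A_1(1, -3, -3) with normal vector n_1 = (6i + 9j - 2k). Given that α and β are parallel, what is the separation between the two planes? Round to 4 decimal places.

0.8182

β: n_1·r = n_1·A_1 gives 6x + 9y - 2z = -15.
Rescale β by 1/(-1): -6x - 9y + 2z = 15. Then distance = |6 − 15| / √121 ≈ 0.8182.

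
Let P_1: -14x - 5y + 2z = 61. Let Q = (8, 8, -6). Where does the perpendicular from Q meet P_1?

(-6, 3, -4)

Foot = Q − λn with λ = (n·Q − d)/|n|² = (-164 − 61)/225 = -1.
Foot = (8, 8, -6) − (-1)·(-14, -5, 2) = (-6, 3, -4).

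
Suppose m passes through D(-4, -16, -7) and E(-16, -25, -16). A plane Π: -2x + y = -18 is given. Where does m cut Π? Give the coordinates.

(4, -10, -1)

A direction vector for m is E − D = (-12, -9, -9).
Substitute r = (-4, -16, -7) + t(-12, -9, -9) into the plane: -8 + 15t = -18, so t = -2/3.
Intersection: (-4, -16, -7) + (-2/3)·(-12, -9, -9) = (4, -10, -1).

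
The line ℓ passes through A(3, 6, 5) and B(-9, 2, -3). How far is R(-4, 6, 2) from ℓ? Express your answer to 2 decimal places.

2.43

A direction vector for ℓ is B − A = (-12, -4, -8).
Taking (3, 6, 5) on ℓ with direction v = (-12, -4, -8): w = R − (3, 6, 5) = (-7, 0, -3), and w × v = (-12, -20, 28).
Distance = |w × v| / |v| = √1328 / √224 ≈ 2.43.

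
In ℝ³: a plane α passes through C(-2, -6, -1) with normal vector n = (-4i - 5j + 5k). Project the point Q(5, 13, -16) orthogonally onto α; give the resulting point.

(-7, -2, -1)

α: n·r = n·C gives -4x - 5y + 5z = 33.
Foot = Q − λn with λ = (n·Q − d)/|n|² = (-165 − 33)/66 = -3.
Foot = (5, 13, -16) − (-3)·(-4, -5, 5) = (-7, -2, -1).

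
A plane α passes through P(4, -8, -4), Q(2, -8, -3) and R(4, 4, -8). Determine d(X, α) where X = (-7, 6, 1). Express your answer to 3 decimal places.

PQ = (-2, 0, 1), PR = (0, 12, -4); a normal to α is PQ × PR = (-12, -8, -24).
Using P: α has equation -12x - 8y - 24z = 112.
n·X − d = (-12)·(-7) + (-8)·(6) + (-24)·(1) − 112 = -100; |n| = √784.
Distance = |-100| / √784 = 100/√784 ≈ 3.571.

3.571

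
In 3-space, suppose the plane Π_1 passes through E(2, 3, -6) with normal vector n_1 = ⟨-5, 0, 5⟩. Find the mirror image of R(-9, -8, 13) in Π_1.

(21, -8, -17)

Π_1: n_1·r = n_1·E gives -5x + 5z = -40.
λ = (n·R − d)/|n|² = (110 − (-40))/50 = 3.
Reflection = R − 2λn = (-9, -8, 13) − 6·(-5, 0, 5) = (21, -8, -17).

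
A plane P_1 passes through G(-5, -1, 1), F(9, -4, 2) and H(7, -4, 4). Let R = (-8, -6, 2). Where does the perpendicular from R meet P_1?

GF = (14, -3, 1), GH = (12, -3, 3); a normal to P_1 is GF × GH = (-6, -30, -6).
Using G: P_1 has equation -6x - 30y - 6z = 54.
Foot = R − λn with λ = (n·R − d)/|n|² = (216 − 54)/972 = 1/6.
Foot = (-8, -6, 2) − (1/6)·(-6, -30, -6) = (-7, -1, 3).

(-7, -1, 3)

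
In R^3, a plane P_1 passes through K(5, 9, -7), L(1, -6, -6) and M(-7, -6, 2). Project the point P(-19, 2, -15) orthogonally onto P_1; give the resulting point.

(-4, -1, 0)

KL = (-4, -15, 1), KM = (-12, -15, 9); a normal to P_1 is KL × KM = (-120, 24, -120).
Using K: P_1 has equation -120x + 24y - 120z = 456.
Foot = P − λn with λ = (n·P − d)/|n|² = (4128 − 456)/29376 = 1/8.
Foot = (-19, 2, -15) − (1/8)·(-120, 24, -120) = (-4, -1, 0).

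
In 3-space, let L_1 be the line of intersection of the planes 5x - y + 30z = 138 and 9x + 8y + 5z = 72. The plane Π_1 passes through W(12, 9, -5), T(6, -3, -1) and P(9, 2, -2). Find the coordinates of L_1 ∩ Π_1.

(9, -3, 3)

Direction of L_1: (5, -1, 30) × (9, 8, 5) = (-245, 245, 49).
A point on L_1: solving the two plane equations with x = 29 gives (29, -23, -1).
WT = (-6, -12, 4), WP = (-3, -7, 3); a normal to Π_1 is WT × WP = (-8, 6, 6).
Using W: Π_1 has equation -8x + 6y + 6z = -72.
Substitute r = (29, -23, -1) + t(-245, 245, 49) into the plane: -376 + 3724t = -72, so t = 4/49.
Intersection: (29, -23, -1) + (4/49)·(-245, 245, 49) = (9, -3, 3).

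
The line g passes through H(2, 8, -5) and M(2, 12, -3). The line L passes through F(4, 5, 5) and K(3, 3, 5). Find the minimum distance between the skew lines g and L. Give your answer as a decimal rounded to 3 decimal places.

9.000

A direction vector for g is M − H = (0, 4, 2).
A direction vector for L is K − F = (-1, -2, 0).
Common perpendicular direction n = (0, 4, 2) × (-1, -2, 0) = (4, -2, 4).
With w = (4, 5, 5) − (2, 8, -5) = (2, -3, 10), w · n = 54.
Distance = |w · n| / |n| = |54| / √36 ≈ 9.000.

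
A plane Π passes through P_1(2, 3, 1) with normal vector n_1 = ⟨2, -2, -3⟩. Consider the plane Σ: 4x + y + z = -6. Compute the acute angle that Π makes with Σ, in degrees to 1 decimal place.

80.1

Π: n_1·r = n_1·P_1 gives 2x - 2y - 3z = -5.
cos θ = |n₁·n₂| / (|n₁||n₂|) = |3| / (√17 · √18).
θ = arccos(0.17150) ≈ 80.1°.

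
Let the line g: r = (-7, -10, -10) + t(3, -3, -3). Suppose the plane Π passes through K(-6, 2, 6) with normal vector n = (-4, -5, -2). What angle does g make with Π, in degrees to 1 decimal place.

Π: n·r = n·K gives -4x - 5y - 2z = 2.
sin θ = |n·v| / (|n||v|) = |9| / (√45 · √27) = 0.25820.
θ ≈ 15.0°.

15.0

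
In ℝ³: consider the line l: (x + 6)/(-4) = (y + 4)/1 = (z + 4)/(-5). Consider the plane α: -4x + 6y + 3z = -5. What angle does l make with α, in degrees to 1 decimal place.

7.9

l has direction (-4, 1, -5) through (-6, -4, -4).
sin θ = |n·v| / (|n||v|) = |7| / (√61 · √42) = 0.13830.
θ ≈ 7.9°.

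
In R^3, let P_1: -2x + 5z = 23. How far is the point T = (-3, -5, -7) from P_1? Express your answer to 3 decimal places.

n·T − d = (-2)·(-3) + (0)·(-5) + (5)·(-7) − 23 = -52; |n| = √29.
Distance = |-52| / √29 = 52/√29 ≈ 9.656.

9.656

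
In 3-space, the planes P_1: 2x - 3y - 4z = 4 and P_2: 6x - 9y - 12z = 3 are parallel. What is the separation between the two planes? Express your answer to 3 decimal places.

Rescale P_2 by 1/3: 2x - 3y - 4z = 1. Then distance = |4 − 1| / √29 ≈ 0.557.

0.557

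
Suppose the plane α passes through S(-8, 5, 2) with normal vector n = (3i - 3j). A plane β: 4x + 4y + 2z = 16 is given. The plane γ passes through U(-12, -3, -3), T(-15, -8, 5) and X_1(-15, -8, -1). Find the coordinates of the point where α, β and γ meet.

α: n·r = n·S gives 3x - 3y = -39.
UT = (-3, -5, 8), UX_1 = (-3, -5, 2); a normal to γ is UT × UX_1 = (30, -18, 0).
Using U: γ has equation 30x - 18y = -306.
Solving the 3×3 linear system 3x - 3y = -39, 4x + 4y + 2z = 16, 30x - 18y = -306 (e.g. by elimination or Cramer's rule, determinant = -72) gives (-6, 7, 6).

(-6, 7, 6)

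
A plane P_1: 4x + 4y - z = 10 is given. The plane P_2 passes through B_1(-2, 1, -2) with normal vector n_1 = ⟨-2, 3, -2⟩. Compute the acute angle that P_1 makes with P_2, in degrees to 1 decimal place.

P_2: n_1·r = n_1·B_1 gives -2x + 3y - 2z = 11.
cos θ = |n₁·n₂| / (|n₁||n₂|) = |6| / (√33 · √17).
θ = arccos(0.25332) ≈ 75.3°.

75.3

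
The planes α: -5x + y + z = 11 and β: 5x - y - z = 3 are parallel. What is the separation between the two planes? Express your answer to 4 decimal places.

Rescale β by 1/(-1): -5x + y + z = -3. Then distance = |11 − (-3)| / √27 ≈ 2.6943.

2.6943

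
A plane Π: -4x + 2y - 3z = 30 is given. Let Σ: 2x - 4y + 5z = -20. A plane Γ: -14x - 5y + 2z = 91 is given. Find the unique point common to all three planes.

(-6, -3, -4)

Solving the 3×3 linear system -4x + 2y - 3z = 30, 2x - 4y + 5z = -20, -14x - 5y + 2z = 91 (e.g. by elimination or Cramer's rule, determinant = -18) gives (-6, -3, -4).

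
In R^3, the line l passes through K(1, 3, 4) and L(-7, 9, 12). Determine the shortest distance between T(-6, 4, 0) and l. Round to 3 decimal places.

7.779

A direction vector for l is L − K = (-8, 6, 8).
Taking (1, 3, 4) on l with direction v = (-8, 6, 8): w = T − (1, 3, 4) = (-7, 1, -4), and w × v = (32, 88, -34).
Distance = |w × v| / |v| = √9924 / √164 ≈ 7.779.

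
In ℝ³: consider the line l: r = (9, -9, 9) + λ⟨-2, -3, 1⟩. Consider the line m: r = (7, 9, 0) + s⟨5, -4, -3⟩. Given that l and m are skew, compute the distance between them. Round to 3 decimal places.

Common perpendicular direction n = (-2, -3, 1) × (5, -4, -3) = (13, -1, 23).
With w = (7, 9, 0) − (9, -9, 9) = (-2, 18, -9), w · n = -251.
Distance = |w · n| / |n| = |-251| / √699 ≈ 9.494.

9.494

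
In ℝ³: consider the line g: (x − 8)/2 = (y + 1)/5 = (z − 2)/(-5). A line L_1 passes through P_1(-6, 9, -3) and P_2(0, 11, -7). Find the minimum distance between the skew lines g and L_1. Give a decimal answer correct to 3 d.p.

g has direction (2, 5, -5) through (8, -1, 2).
A direction vector for L_1 is P_2 − P_1 = (6, 2, -4).
Common perpendicular direction n = (2, 5, -5) × (6, 2, -4) = (-10, -22, -26).
With w = (-6, 9, -3) − (8, -1, 2) = (-14, 10, -5), w · n = 50.
Distance = |w · n| / |n| = |50| / √1260 ≈ 1.409.

1.409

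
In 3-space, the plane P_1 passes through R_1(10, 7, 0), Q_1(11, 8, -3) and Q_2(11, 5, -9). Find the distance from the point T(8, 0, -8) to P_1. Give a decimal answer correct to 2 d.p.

R_1Q_1 = (1, 1, -3), R_1Q_2 = (1, -2, -9); a normal to P_1 is R_1Q_1 × R_1Q_2 = (-15, 6, -3).
Using R_1: P_1 has equation -15x + 6y - 3z = -108.
n·T − d = (-15)·(8) + (6)·(0) + (-3)·(-8) − (-108) = 12; |n| = √270.
Distance = |12| / √270 = 12/√270 ≈ 0.73.

0.73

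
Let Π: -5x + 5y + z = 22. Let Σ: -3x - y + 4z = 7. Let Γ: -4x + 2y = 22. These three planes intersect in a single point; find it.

(-6, -1, -3)

Solving the 3×3 linear system -5x + 5y + z = 22, -3x - y + 4z = 7, -4x + 2y = 22 (e.g. by elimination or Cramer's rule, determinant = -50) gives (-6, -1, -3).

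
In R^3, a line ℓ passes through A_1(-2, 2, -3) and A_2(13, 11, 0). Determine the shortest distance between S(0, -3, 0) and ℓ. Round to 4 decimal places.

6.1551

A direction vector for ℓ is A_2 − A_1 = (15, 9, 3).
Taking (-2, 2, -3) on ℓ with direction v = (15, 9, 3): w = S − (-2, 2, -3) = (2, -5, 3), and w × v = (-42, 39, 93).
Distance = |w × v| / |v| = √11934 / √315 ≈ 6.1551.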